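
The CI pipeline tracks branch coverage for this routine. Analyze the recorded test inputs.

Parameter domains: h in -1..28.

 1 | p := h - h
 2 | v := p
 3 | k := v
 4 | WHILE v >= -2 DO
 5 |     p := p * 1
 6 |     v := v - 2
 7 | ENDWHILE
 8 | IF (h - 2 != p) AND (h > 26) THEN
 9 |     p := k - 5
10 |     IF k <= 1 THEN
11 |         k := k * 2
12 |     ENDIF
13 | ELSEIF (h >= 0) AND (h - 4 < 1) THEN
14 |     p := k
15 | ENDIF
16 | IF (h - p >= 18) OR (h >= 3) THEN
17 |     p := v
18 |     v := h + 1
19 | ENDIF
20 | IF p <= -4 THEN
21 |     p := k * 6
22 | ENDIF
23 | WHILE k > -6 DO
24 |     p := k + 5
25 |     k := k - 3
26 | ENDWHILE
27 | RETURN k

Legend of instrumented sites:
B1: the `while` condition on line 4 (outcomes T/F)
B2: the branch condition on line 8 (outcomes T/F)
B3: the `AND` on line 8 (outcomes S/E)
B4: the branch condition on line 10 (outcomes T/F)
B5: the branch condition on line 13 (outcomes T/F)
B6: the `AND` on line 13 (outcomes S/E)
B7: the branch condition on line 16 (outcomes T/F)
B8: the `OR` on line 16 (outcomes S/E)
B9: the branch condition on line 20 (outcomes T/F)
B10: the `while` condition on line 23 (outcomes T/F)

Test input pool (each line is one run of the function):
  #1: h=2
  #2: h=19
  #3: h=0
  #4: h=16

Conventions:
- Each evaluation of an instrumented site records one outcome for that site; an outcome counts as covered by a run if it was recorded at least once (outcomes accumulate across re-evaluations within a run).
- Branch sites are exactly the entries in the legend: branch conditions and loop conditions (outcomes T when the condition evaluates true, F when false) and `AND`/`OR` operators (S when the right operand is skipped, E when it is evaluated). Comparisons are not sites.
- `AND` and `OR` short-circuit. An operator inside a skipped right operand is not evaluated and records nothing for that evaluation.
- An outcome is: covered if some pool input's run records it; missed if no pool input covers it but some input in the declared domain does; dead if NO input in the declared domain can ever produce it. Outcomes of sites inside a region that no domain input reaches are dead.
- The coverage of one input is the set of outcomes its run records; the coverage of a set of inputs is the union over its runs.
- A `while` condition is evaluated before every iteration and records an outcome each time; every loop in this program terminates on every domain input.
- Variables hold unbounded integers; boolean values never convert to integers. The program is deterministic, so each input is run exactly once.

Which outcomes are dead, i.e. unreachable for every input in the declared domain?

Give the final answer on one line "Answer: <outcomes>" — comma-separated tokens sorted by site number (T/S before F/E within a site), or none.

running all 30 domain inputs and tallying outcomes:
  B4=F: never recorded by any domain input -> dead
  reachable outcomes have witnesses, e.g. B1=T (e.g. h=-1), B1=F (e.g. h=-1), B2=T (e.g. h=27), B2=F (e.g. h=-1)

Answer: B4=F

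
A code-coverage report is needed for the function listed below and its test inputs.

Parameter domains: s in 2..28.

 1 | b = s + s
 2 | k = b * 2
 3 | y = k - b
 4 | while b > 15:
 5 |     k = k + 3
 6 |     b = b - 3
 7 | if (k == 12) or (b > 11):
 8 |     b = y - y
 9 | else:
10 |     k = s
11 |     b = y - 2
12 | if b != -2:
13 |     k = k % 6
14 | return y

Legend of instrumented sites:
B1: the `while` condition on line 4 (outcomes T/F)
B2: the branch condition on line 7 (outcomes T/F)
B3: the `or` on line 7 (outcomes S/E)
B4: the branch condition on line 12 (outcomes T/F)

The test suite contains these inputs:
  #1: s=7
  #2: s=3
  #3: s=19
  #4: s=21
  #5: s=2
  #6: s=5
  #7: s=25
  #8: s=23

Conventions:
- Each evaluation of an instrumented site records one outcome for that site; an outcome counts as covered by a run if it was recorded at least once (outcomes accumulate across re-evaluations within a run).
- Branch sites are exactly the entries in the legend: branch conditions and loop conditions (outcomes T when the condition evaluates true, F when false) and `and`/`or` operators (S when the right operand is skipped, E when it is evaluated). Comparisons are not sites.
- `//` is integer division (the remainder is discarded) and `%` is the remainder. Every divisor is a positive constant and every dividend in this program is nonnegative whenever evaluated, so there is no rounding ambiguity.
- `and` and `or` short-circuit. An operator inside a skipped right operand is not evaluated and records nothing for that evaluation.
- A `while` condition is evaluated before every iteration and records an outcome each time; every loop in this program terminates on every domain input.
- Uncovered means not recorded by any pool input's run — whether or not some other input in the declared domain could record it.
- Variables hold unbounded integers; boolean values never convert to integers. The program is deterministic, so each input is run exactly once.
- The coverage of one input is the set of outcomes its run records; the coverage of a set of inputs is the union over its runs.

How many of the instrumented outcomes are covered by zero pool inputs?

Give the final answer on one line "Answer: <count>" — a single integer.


test 1 (s=7) fires B1->F, B3->E, B2->T, B4->T; hits B1=F, B2=T, B3=E, B4=T
test 2 (s=3) fires B1->F, B3->S, B2->T, B4->T; hits B1=F, B2=T, B3=S, B4=T
test 3 (s=19) fires B1->T, B1->T, B1->T, B1->T, B1->T, B1->T, B1->T, B1->T, B1->F, B3->E, B2->T, B4->T; hits B1=T, B1=F, B2=T, B3=E, B4=T
test 4 (s=21) fires B1->T, B1->T, B1->T, B1->T, B1->T, B1->T, B1->T, B1->T, B1->T, B1->F, B3->E, B2->T, B4->T; hits B1=T, B1=F, B2=T, B3=E, B4=T
test 5 (s=2) fires B1->F, B3->E, B2->F, B4->T; hits B1=F, B2=F, B3=E, B4=T
test 6 (s=5) fires B1->F, B3->E, B2->F, B4->T; hits B1=F, B2=F, B3=E, B4=T
test 7 (s=25) fires B1->T, B1->T, B1->T, B1->T, B1->T, B1->T, B1->T, B1->T, B1->T, B1->T, B1->T, B1->T, B1->F, B3->E, ...; hits B1=T, B1=F, B2=T, B3=E, B4=T
test 8 (s=23) fires B1->T, B1->T, B1->T, B1->T, B1->T, B1->T, B1->T, B1->T, B1->T, B1->T, B1->T, B1->F, B3->E, B2->T, ...; hits B1=T, B1=F, B2=T, B3=E, B4=T
union over the pool: B1=T, B1=F, B2=T, B2=F, B3=S, B3=E, B4=T
uncovered (1 of 8): B4=F
Answer: 1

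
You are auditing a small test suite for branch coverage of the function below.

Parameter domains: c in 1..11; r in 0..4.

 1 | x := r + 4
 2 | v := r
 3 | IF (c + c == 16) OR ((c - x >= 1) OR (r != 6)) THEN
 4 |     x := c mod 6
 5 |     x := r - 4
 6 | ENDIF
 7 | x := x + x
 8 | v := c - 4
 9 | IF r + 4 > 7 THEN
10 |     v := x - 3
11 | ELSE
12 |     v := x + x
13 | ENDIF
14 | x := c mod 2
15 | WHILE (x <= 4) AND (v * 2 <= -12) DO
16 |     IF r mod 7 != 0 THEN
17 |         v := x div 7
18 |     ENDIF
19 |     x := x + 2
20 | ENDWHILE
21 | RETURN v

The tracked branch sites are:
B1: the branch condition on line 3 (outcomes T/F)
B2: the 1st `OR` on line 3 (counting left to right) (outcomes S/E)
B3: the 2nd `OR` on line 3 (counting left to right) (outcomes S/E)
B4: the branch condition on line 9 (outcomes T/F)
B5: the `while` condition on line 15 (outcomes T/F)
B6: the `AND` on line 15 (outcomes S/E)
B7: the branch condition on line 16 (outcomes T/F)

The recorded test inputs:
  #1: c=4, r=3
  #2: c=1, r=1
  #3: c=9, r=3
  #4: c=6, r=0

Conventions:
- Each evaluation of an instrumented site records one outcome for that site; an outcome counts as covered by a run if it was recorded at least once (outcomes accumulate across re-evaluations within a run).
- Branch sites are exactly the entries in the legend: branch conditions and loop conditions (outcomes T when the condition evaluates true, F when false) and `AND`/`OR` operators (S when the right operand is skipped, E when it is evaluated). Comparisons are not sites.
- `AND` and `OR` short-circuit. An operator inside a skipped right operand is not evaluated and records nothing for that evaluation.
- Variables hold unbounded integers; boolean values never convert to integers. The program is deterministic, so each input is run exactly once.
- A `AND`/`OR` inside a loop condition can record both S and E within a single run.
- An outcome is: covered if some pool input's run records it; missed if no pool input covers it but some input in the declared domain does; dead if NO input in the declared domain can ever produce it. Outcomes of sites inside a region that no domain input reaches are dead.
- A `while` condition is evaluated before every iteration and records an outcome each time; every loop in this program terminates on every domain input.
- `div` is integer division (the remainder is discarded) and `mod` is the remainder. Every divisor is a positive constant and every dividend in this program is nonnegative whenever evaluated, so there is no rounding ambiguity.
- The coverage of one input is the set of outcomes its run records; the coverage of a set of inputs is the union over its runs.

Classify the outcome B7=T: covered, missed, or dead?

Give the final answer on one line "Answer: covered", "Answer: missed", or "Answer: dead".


B7=T is recorded by pool input(s) 2 -> covered
Answer: covered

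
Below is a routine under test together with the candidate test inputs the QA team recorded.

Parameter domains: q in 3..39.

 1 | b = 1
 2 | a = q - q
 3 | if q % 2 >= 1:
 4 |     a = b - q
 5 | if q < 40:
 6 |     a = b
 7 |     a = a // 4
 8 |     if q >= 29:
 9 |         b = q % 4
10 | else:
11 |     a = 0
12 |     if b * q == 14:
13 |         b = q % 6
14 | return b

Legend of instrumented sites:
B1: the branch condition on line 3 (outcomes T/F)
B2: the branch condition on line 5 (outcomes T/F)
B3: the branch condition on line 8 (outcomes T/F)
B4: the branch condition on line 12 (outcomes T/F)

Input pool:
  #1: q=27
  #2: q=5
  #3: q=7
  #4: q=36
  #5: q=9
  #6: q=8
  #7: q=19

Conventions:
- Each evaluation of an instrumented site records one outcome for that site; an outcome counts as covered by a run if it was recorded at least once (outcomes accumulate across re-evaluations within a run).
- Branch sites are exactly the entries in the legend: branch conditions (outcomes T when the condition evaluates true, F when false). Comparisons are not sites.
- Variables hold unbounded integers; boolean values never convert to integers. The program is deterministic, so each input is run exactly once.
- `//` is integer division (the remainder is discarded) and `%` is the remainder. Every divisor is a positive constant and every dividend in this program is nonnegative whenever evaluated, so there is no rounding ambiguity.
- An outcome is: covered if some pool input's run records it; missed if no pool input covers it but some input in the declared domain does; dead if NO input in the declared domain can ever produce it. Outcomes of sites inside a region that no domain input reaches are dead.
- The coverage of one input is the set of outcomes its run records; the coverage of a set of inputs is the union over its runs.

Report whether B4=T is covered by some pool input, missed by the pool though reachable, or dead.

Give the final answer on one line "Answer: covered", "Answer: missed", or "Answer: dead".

no pool input records B4=T
checking all 37 inputs in the declared domain: B4=T is never recorded -> dead

Answer: dead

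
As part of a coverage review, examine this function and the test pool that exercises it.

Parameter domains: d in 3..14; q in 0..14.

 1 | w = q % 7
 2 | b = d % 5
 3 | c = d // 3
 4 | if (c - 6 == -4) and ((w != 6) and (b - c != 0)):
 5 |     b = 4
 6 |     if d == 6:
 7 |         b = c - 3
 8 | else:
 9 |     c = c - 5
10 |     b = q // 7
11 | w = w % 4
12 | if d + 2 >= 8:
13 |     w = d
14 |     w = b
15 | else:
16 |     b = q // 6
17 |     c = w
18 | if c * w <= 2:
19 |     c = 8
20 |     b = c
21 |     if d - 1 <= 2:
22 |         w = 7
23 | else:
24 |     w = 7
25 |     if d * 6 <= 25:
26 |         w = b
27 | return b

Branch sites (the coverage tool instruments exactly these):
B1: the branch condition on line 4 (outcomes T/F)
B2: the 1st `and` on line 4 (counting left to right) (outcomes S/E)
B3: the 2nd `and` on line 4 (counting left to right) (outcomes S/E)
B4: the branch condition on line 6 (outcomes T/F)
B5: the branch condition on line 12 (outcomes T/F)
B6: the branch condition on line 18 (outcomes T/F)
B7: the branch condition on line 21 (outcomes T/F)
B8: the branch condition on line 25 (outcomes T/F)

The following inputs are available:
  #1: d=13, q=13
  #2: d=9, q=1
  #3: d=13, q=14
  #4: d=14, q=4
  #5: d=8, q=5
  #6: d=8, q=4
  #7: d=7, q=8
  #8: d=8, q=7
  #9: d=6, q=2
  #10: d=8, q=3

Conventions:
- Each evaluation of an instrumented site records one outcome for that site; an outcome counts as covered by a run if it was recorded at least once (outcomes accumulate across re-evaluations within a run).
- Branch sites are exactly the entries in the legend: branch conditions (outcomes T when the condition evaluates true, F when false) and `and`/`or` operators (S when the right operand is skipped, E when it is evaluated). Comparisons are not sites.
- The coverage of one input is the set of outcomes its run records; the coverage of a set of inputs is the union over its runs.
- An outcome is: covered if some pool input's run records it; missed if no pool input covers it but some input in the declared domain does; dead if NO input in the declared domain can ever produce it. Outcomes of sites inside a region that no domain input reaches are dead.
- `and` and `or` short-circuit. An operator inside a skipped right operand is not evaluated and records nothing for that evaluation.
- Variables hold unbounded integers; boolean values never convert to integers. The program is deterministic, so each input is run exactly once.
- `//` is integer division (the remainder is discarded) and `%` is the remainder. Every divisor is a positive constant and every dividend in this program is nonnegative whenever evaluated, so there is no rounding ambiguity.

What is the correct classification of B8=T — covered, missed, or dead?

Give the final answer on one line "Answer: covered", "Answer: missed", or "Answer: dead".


no pool input records B8=T
but domain input (d=3, q=2) does record it -> reachable, so missed
Answer: missed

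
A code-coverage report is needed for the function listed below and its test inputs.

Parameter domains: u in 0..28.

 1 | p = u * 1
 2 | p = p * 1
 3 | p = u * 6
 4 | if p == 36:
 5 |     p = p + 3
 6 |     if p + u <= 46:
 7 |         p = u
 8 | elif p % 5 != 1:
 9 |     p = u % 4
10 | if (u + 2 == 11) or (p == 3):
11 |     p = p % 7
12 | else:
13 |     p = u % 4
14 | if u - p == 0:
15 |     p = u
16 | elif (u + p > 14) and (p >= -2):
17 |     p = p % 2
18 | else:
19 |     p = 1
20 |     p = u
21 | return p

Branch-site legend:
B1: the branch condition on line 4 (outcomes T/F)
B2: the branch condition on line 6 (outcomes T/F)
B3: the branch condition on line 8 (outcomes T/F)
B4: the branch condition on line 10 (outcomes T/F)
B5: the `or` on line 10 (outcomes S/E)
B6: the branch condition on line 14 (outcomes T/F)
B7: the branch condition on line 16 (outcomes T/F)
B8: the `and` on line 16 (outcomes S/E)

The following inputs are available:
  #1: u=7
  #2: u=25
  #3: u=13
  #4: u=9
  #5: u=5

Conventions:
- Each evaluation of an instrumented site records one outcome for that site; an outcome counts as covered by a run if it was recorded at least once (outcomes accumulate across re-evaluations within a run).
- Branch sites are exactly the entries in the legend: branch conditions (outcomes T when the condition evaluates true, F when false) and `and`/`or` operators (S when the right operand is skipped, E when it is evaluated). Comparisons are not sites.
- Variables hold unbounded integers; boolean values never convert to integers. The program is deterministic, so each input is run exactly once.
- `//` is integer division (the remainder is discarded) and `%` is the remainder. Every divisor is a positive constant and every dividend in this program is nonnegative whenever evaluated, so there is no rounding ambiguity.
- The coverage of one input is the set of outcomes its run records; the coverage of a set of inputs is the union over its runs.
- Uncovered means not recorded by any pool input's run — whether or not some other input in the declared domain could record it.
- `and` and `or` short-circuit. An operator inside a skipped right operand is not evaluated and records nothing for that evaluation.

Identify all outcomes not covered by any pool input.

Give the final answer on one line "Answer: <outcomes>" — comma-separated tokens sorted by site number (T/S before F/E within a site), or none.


test 1 (u=7) fires B1->F, B3->T, B5->E, B4->T, B6->F, B8->S, B7->F; hits B1=F, B3=T, B4=T, B5=E, B6=F, B7=F, B8=S
test 2 (u=25) fires B1->F, B3->T, B5->E, B4->F, B6->F, B8->E, B7->T; hits B1=F, B3=T, B4=F, B5=E, B6=F, B7=T, B8=E
test 3 (u=13) fires B1->F, B3->T, B5->E, B4->F, B6->F, B8->S, B7->F; hits B1=F, B3=T, B4=F, B5=E, B6=F, B7=F, B8=S
test 4 (u=9) fires B1->F, B3->T, B5->S, B4->T, B6->F, B8->S, B7->F; hits B1=F, B3=T, B4=T, B5=S, B6=F, B7=F, B8=S
test 5 (u=5) fires B1->F, B3->T, B5->E, B4->F, B6->F, B8->S, B7->F; hits B1=F, B3=T, B4=F, B5=E, B6=F, B7=F, B8=S
union over the pool: B1=F, B3=T, B4=T, B4=F, B5=S, B5=E, B6=F, B7=T, B7=F, B8=S, B8=E
uncovered (5 of 16): B1=T, B2=T, B2=F, B3=F, B6=T
Answer: B1=T, B2=T, B2=F, B3=F, B6=T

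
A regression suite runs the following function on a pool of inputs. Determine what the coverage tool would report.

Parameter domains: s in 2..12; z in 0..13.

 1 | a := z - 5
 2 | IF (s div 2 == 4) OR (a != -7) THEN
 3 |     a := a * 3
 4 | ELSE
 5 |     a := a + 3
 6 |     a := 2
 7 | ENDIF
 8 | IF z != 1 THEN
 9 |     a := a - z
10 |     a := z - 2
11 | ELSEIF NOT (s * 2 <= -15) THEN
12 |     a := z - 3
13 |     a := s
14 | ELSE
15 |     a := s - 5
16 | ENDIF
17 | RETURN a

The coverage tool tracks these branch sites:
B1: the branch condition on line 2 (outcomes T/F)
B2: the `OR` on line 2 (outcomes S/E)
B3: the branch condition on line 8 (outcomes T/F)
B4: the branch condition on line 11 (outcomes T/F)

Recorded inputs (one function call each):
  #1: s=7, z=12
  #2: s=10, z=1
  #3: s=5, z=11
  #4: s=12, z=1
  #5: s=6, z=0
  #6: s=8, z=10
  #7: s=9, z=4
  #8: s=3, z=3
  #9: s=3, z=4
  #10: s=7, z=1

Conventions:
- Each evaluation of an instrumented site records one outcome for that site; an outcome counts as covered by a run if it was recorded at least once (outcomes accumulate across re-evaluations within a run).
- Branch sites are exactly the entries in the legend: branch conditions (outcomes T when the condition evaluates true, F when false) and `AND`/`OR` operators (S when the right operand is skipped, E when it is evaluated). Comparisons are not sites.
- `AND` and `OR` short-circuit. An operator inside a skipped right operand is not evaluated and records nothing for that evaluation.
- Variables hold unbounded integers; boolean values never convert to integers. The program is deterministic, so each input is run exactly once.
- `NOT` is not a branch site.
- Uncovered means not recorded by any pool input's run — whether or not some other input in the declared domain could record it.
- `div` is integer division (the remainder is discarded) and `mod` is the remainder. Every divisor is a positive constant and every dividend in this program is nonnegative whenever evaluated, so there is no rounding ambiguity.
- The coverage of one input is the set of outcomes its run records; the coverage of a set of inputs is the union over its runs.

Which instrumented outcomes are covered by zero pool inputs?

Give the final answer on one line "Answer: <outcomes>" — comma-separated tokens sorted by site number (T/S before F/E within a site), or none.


input #1 (s=7, z=12): covers B1=T, B2=E, B3=T
input #2 (s=10, z=1): covers B1=T, B2=E, B3=F, B4=T
input #3 (s=5, z=11): covers B1=T, B2=E, B3=T
input #4 (s=12, z=1): covers B1=T, B2=E, B3=F, B4=T
input #5 (s=6, z=0): covers B1=T, B2=E, B3=T
input #6 (s=8, z=10): covers B1=T, B2=S, B3=T
input #7 (s=9, z=4): covers B1=T, B2=S, B3=T
input #8 (s=3, z=3): covers B1=T, B2=E, B3=T
input #9 (s=3, z=4): covers B1=T, B2=E, B3=T
input #10 (s=7, z=1): covers B1=T, B2=E, B3=F, B4=T
union over the pool: B1=T, B2=S, B2=E, B3=T, B3=F, B4=T
uncovered (2 of 8): B1=F, B4=F
Answer: B1=F, B4=F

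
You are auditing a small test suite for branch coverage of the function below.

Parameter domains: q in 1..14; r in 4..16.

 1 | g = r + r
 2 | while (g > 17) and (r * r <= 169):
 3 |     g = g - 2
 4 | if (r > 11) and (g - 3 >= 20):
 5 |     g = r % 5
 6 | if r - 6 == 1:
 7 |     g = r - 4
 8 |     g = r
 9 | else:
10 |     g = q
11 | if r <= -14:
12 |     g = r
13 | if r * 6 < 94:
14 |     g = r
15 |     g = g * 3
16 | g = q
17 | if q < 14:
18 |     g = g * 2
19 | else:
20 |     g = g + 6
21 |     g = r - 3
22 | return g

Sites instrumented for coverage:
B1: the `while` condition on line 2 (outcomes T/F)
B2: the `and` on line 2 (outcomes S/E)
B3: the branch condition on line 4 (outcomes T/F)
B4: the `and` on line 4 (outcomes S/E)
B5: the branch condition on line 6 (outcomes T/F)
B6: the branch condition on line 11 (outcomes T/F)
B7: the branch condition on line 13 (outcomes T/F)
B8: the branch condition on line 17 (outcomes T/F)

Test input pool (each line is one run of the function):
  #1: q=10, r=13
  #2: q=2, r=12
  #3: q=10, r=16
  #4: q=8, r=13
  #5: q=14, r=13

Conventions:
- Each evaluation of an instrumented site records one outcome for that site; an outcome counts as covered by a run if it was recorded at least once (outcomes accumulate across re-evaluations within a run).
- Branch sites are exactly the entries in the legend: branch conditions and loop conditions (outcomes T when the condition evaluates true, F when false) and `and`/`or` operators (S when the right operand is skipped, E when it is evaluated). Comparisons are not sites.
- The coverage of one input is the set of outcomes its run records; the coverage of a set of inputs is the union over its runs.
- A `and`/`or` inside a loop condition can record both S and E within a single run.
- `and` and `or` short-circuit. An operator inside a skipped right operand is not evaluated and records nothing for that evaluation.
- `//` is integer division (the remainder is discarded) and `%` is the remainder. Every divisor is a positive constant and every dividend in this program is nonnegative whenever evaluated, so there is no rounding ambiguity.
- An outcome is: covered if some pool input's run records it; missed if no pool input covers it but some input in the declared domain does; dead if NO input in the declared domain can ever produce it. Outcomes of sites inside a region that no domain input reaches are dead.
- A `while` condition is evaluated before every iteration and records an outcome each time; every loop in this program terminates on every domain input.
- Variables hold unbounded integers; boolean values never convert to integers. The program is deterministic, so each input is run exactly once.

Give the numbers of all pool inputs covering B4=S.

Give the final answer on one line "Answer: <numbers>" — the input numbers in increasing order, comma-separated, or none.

input #1 (q=10, r=13): does not record B4=S
input #2 (q=2, r=12): does not record B4=S
input #3 (q=10, r=16): does not record B4=S
input #4 (q=8, r=13): does not record B4=S
input #5 (q=14, r=13): does not record B4=S

Answer: none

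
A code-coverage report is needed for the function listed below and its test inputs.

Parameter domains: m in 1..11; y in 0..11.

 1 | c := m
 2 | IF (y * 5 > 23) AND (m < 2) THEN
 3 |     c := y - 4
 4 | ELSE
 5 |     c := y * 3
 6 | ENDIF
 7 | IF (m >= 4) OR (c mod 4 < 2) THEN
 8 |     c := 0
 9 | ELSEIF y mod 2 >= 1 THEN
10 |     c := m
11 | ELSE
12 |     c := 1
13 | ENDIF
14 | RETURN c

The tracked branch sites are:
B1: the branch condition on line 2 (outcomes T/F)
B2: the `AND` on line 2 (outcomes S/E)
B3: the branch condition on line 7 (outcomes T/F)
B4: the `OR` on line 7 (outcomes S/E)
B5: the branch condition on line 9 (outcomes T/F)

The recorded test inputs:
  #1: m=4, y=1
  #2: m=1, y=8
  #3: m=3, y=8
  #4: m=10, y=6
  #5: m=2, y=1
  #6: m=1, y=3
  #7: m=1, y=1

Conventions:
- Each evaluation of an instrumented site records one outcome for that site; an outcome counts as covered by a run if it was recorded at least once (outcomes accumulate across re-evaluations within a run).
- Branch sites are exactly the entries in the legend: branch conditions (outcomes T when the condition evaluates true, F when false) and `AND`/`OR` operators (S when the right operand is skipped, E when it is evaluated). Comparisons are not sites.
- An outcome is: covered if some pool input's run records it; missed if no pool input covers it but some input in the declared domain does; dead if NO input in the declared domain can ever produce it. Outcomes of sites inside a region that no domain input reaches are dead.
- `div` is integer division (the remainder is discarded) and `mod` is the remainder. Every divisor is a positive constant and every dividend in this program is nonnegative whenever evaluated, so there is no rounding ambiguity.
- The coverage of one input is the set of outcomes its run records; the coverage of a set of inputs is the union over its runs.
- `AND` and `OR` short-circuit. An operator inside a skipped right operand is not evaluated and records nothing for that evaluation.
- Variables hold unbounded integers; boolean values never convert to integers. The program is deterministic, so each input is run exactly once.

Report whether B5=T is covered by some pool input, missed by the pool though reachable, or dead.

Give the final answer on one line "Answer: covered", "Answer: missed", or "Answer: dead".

B5=T is recorded by pool input(s) 5, 7 -> covered

Answer: covered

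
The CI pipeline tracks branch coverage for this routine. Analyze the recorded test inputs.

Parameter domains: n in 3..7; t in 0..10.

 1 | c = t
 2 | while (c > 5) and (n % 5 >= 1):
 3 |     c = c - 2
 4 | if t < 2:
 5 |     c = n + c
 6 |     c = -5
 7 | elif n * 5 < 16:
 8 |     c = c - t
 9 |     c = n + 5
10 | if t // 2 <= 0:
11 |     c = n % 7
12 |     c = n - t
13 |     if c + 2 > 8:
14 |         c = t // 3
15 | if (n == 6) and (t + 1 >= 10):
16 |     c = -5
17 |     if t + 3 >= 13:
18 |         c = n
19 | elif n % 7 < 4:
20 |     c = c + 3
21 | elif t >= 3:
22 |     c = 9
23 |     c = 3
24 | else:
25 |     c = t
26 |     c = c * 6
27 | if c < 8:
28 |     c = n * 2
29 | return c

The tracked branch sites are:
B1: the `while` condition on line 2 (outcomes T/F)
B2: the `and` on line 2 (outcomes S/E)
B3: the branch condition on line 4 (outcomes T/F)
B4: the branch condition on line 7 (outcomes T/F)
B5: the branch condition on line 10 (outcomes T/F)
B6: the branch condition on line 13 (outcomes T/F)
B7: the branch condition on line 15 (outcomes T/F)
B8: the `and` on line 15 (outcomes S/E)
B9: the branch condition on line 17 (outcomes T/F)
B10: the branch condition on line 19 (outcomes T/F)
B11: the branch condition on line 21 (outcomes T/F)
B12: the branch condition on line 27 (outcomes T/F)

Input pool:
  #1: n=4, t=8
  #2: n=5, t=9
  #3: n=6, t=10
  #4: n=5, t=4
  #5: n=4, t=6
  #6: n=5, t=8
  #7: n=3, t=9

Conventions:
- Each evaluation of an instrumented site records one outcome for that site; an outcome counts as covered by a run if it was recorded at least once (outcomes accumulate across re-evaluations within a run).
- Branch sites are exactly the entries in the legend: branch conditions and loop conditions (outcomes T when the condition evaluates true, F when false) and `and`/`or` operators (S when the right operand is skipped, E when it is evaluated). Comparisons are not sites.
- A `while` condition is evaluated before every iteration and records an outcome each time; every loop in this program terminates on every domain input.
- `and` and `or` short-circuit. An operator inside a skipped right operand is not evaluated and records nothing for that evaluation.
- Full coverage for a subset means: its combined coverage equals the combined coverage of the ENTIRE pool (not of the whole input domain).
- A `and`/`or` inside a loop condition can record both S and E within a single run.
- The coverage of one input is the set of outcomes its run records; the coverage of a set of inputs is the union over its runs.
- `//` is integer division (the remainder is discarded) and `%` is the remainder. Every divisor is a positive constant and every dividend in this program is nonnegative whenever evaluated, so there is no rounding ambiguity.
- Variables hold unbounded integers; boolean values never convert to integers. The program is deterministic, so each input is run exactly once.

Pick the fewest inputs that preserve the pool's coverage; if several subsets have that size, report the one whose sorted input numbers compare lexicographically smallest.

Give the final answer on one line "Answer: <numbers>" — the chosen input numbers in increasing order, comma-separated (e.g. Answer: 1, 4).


#1 (n=4, t=8) -> B2->E, B1->T, B2->E, B1->T, B2->S, B1->F, B3->F, B4->F, B5->F, B8->S, B7->F, B10->F, B11->T, B12->T; covered: B1=T, B1=F, B2=S, B2=E, B3=F, B4=F, B5=F, B7=F, B8=S, B10=F, B11=T, B12=T
#2 (n=5, t=9) -> B2->E, B1->F, B3->F, B4->F, B5->F, B8->S, B7->F, B10->F, B11->T, B12->T; covered: B1=F, B2=E, B3=F, B4=F, B5=F, B7=F, B8=S, B10=F, B11=T, B12=T
#3 (n=6, t=10) -> B2->E, B1->T, B2->E, B1->T, B2->E, B1->T, B2->S, B1->F, B3->F, B4->F, B5->F, B8->E, B7->T, B9->T, ...; covered: B1=T, B1=F, B2=S, B2=E, B3=F, B4=F, B5=F, B7=T, B8=E, B9=T, B12=T
#4 (n=5, t=4) -> B2->S, B1->F, B3->F, B4->F, B5->F, B8->S, B7->F, B10->F, B11->T, B12->T; covered: B1=F, B2=S, B3=F, B4=F, B5=F, B7=F, B8=S, B10=F, B11=T, B12=T
#5 (n=4, t=6) -> B2->E, B1->T, B2->S, B1->F, B3->F, B4->F, B5->F, B8->S, B7->F, B10->F, B11->T, B12->T; covered: B1=T, B1=F, B2=S, B2=E, B3=F, B4=F, B5=F, B7=F, B8=S, B10=F, B11=T, B12=T
#6 (n=5, t=8) -> B2->E, B1->F, B3->F, B4->F, B5->F, B8->S, B7->F, B10->F, B11->T, B12->T; covered: B1=F, B2=E, B3=F, B4=F, B5=F, B7=F, B8=S, B10=F, B11=T, B12=T
#7 (n=3, t=9) -> B2->E, B1->T, B2->E, B1->T, B2->S, B1->F, B3->F, B4->T, B5->F, B8->S, B7->F, B10->T, B12->F; covered: B1=T, B1=F, B2=S, B2=E, B3=F, B4=T, B5=F, B7=F, B8=S, B10=T, B12=F
pool-wide coverage (18 outcomes): B1=T, B1=F, B2=S, B2=E, B3=F, B4=T, B4=F, B5=F, B7=T, B7=F, B8=S, B8=E, B9=T, B10=T, B10=F, B11=T, B12=T, B12=F
no size-1 subset reaches all 18 outcomes (best union: 12/18)
no size-2 subset reaches all 18 outcomes (best union: 16/18)
at size 3, {1, 3, 7} reaches all 18 outcomes; every lexicographically earlier size-3 subset fails
Answer: 1, 3, 7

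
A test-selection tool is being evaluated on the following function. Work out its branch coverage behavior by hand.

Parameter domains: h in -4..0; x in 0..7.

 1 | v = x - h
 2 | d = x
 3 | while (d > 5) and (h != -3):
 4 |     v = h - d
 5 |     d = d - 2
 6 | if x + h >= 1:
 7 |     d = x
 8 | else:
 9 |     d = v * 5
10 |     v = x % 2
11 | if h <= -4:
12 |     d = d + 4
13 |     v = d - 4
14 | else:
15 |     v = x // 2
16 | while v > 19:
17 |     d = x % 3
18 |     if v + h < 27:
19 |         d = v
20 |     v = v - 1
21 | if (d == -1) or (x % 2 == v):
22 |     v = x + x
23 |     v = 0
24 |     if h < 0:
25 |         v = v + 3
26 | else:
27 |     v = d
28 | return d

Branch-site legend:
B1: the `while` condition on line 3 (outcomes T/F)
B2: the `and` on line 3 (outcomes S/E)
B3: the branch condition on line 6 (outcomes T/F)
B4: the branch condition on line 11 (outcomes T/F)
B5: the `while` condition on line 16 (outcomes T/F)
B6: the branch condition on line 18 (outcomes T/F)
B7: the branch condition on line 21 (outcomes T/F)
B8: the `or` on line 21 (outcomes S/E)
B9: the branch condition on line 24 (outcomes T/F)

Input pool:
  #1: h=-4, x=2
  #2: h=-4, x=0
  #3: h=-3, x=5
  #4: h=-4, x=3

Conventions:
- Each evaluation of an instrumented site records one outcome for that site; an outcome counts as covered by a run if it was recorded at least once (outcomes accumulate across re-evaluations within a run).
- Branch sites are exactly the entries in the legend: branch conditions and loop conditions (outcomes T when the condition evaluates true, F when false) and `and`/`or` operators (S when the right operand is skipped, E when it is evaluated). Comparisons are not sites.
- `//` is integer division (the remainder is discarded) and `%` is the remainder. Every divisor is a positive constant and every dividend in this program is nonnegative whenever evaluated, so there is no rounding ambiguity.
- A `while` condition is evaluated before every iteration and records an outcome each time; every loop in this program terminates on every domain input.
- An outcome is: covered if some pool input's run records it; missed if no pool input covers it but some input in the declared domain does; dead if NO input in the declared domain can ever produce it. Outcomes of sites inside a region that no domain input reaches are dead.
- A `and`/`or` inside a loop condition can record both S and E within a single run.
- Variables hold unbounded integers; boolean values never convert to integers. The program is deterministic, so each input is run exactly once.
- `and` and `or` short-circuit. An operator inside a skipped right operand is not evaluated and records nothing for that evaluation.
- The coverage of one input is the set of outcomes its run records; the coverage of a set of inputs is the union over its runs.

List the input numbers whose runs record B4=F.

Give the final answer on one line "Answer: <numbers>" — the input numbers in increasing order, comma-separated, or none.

input #1 (h=-4, x=2): does not record B4=F
input #2 (h=-4, x=0): does not record B4=F
input #3 (h=-3, x=5): records B4=F
input #4 (h=-4, x=3): does not record B4=F

Answer: 3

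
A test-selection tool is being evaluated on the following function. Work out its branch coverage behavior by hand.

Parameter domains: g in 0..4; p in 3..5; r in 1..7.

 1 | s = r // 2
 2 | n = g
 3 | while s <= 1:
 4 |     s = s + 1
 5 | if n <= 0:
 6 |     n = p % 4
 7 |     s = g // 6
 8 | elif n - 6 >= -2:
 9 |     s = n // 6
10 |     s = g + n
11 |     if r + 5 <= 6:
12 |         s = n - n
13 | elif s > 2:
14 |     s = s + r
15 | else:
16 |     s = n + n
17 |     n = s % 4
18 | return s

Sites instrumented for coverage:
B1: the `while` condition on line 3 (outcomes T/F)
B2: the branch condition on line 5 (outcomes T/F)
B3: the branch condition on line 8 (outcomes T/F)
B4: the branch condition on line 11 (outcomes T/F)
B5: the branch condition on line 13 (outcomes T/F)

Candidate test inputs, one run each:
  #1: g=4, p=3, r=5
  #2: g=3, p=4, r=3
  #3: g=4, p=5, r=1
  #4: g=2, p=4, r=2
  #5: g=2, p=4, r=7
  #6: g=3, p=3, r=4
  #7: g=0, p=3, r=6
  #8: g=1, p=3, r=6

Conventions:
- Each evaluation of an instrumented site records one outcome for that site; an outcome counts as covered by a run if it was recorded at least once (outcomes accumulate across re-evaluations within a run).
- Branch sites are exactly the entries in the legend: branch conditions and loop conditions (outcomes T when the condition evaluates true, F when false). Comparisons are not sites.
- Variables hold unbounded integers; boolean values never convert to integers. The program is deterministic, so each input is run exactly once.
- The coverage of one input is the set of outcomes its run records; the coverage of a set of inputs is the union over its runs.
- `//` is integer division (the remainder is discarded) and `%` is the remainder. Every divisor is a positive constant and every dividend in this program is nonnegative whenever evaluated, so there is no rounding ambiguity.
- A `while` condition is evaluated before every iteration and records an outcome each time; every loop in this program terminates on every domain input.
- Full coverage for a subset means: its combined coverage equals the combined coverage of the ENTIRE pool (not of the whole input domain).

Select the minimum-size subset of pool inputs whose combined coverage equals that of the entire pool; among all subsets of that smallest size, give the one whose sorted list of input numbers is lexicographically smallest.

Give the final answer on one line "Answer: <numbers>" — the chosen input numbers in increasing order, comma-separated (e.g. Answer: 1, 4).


test 1 (g=4, p=3, r=5) fires B1->F, B2->F, B3->T, B4->F; hits B1=F, B2=F, B3=T, B4=F
test 2 (g=3, p=4, r=3) fires B1->T, B1->F, B2->F, B3->F, B5->F; hits B1=T, B1=F, B2=F, B3=F, B5=F
test 3 (g=4, p=5, r=1) fires B1->T, B1->T, B1->F, B2->F, B3->T, B4->T; hits B1=T, B1=F, B2=F, B3=T, B4=T
test 4 (g=2, p=4, r=2) fires B1->T, B1->F, B2->F, B3->F, B5->F; hits B1=T, B1=F, B2=F, B3=F, B5=F
test 5 (g=2, p=4, r=7) fires B1->F, B2->F, B3->F, B5->T; hits B1=F, B2=F, B3=F, B5=T
test 6 (g=3, p=3, r=4) fires B1->F, B2->F, B3->F, B5->F; hits B1=F, B2=F, B3=F, B5=F
test 7 (g=0, p=3, r=6) fires B1->F, B2->T; hits B1=F, B2=T
test 8 (g=1, p=3, r=6) fires B1->F, B2->F, B3->F, B5->T; hits B1=F, B2=F, B3=F, B5=T
union over all inputs: B1=T, B1=F, B2=T, B2=F, B3=T, B3=F, B4=T, B4=F, B5=T, B5=F (10 outcomes)
every size-1 subset falls short of the 10 outcomes (best: 5/10)
every size-2 subset falls short of the 10 outcomes (best: 7/10)
every size-3 subset falls short of the 10 outcomes (best: 8/10)
every size-4 subset falls short of the 10 outcomes (best: 9/10)
the canonical winner is {1, 2, 3, 5, 7}: size 5, full 10-outcome coverage, earliest index list among size-5 covers
Answer: 1, 2, 3, 5, 7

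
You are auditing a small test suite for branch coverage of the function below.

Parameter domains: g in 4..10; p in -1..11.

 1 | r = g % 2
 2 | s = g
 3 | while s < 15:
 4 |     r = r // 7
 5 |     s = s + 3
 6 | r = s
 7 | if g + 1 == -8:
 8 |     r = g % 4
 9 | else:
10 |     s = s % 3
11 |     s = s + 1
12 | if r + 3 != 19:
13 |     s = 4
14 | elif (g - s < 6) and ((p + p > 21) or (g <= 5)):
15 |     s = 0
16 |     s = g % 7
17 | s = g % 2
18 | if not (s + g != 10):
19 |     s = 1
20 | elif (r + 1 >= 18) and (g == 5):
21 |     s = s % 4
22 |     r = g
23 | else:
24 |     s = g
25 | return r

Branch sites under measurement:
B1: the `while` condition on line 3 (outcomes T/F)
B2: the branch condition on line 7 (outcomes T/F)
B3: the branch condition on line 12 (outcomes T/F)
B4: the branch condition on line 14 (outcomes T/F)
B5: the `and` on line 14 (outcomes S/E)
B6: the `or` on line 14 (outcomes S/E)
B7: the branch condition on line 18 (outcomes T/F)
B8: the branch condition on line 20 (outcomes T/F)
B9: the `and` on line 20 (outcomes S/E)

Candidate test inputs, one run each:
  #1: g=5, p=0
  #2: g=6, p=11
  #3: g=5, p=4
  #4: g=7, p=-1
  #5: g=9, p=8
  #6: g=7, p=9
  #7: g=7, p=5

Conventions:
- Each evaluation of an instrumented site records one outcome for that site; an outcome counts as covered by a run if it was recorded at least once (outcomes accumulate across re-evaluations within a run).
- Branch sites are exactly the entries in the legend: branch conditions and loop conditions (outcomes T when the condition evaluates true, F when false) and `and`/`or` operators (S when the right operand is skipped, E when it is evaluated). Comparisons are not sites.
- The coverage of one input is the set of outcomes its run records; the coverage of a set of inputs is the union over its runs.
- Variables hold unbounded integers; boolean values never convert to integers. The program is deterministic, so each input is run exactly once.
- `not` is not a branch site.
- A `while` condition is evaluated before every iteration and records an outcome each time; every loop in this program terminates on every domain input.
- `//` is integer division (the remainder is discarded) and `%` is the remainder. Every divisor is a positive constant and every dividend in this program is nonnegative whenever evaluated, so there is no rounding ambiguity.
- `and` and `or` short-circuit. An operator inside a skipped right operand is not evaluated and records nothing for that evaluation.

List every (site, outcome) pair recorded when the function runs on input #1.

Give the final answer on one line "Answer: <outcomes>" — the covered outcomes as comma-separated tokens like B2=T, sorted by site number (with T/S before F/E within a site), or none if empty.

Running input #1 (g=5, p=0), event by event:
  B1->T, B1->T, B1->T, B1->T, B1->F, B2->F, B3->T, B7->F, B9->E, B8->T
collecting distinct outcomes: B1=T, B1=F, B2=F, B3=T, B7=F, B8=T, B9=E

Answer: B1=T, B1=F, B2=F, B3=T, B7=F, B8=T, B9=E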